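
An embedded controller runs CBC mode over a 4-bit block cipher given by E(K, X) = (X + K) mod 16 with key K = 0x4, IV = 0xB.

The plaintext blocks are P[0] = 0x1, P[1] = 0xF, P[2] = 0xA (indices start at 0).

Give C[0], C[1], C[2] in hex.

CBC encryption: C_i = E(K, P_i ⊕ C_{i−1}), with C_{−1} = IV.
C[0]: P[0] ⊕ 0xB = 0xA; E(K, 0xA) = 0xE.
C[1]: P[1] ⊕ 0xE = 0x1; E(K, 0x1) = 0x5.
C[2]: P[2] ⊕ 0x5 = 0xF; E(K, 0xF) = 0x3.

C[0] = 0xE, C[1] = 0x5, C[2] = 0x3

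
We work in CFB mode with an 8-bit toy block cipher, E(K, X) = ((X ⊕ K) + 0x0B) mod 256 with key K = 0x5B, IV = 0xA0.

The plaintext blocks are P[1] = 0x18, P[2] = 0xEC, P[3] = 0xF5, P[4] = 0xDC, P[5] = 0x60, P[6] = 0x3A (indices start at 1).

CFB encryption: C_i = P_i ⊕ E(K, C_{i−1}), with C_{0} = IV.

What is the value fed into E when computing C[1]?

0xA0

C[1]: E(K, 0xA0) = 0x06; 0x18 ⊕ 0x06 = 0x1E.
So the input to E for block [1] is 0xA0.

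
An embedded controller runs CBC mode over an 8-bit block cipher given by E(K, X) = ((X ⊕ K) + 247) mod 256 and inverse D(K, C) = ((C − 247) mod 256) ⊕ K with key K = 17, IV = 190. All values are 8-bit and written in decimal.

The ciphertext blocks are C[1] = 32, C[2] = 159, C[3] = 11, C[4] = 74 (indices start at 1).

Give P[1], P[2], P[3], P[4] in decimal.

CBC decryption: P_i = D(K, C_i) ⊕ C_{i−1}, with C_{0} = IV.
P[1]: D(K, 32) = 56; 56 ⊕ 190 = 134.
P[2]: D(K, 159) = 185; 185 ⊕ 32 = 153.
P[3]: D(K, 11) = 5; 5 ⊕ 159 = 154.
P[4]: D(K, 74) = 66; 66 ⊕ 11 = 73.

P[1] = 134, P[2] = 153, P[3] = 154, P[4] = 73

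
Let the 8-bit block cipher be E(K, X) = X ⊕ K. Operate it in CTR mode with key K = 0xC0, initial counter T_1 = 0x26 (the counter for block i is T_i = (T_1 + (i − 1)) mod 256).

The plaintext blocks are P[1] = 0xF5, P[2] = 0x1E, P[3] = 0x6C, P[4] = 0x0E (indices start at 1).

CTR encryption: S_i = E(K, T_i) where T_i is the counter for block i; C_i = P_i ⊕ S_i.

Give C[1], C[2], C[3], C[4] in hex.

C[1]: T = 0x26, S = E(K, T) = 0xE6; 0xF5 ⊕ 0xE6 = 0x13.
C[2]: T = 0x27, S = E(K, T) = 0xE7; 0x1E ⊕ 0xE7 = 0xF9.
C[3]: T = 0x28, S = E(K, T) = 0xE8; 0x6C ⊕ 0xE8 = 0x84.
C[4]: T = 0x29, S = E(K, T) = 0xE9; 0x0E ⊕ 0xE9 = 0xE7.

C[1] = 0x13, C[2] = 0xF9, C[3] = 0x84, C[4] = 0xE7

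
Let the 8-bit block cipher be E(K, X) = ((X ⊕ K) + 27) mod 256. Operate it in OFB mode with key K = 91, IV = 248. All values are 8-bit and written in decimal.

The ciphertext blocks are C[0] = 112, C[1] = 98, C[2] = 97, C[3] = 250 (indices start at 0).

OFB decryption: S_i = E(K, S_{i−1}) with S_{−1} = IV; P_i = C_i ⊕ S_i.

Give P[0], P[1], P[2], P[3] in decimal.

P[0]: S = E(K, 248) = 190; 112 ⊕ 190 = 206.
P[1]: S = E(K, 190) = 0; 98 ⊕ 0 = 98.
P[2]: S = E(K, 0) = 118; 97 ⊕ 118 = 23.
P[3]: S = E(K, 118) = 72; 250 ⊕ 72 = 178.

P[0] = 206, P[1] = 98, P[2] = 23, P[3] = 178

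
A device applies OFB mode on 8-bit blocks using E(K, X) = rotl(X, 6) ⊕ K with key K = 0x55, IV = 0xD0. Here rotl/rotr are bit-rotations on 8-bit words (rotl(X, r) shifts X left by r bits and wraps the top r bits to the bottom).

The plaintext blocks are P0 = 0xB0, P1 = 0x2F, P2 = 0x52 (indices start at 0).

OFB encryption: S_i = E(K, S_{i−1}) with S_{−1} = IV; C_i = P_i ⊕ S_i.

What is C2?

C2 = 0x44

C0: S = E(K, 0xD0) = 0x61; 0xB0 ⊕ 0x61 = 0xD1.
C1: S = E(K, 0x61) = 0x0D; 0x2F ⊕ 0x0D = 0x22.
C2: S = E(K, 0x0D) = 0x16; 0x52 ⊕ 0x16 = 0x44.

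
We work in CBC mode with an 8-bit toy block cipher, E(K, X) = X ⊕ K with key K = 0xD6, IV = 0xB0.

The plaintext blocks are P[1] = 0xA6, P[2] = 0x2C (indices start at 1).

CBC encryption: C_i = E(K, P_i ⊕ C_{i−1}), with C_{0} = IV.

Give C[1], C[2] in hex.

C[1]: P[1] ⊕ 0xB0 = 0x16; E(K, 0x16) = 0xC0.
C[2]: P[2] ⊕ 0xC0 = 0xEC; E(K, 0xEC) = 0x3A.

C[1] = 0xC0, C[2] = 0x3A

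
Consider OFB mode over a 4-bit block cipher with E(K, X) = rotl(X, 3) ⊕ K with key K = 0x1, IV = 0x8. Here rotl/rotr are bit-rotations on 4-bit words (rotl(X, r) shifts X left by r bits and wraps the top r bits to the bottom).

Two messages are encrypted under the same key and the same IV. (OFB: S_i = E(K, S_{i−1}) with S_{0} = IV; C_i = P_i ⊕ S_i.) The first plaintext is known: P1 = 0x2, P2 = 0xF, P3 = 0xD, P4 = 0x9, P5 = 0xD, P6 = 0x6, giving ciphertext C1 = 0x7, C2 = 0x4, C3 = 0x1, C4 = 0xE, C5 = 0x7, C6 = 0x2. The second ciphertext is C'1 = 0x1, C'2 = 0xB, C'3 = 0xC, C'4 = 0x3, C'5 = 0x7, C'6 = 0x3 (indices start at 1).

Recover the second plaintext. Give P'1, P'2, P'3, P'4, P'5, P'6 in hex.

In OFB with a reused IV, both messages share the same keystream S_i, so C_i ⊕ C'_i = P_i ⊕ P'_i and thus P'_i = P_i ⊕ C_i ⊕ C'_i.
P'1: 0x2 ⊕ 0x7 ⊕ 0x1 = 0x4.
P'2: 0xF ⊕ 0x4 ⊕ 0xB = 0x0.
P'3: 0xD ⊕ 0x1 ⊕ 0xC = 0x0.
P'4: 0x9 ⊕ 0xE ⊕ 0x3 = 0x4.
P'5: 0xD ⊕ 0x7 ⊕ 0x7 = 0xD.
P'6: 0x6 ⊕ 0x2 ⊕ 0x3 = 0x7.

P'1 = 0x4, P'2 = 0x0, P'3 = 0x0, P'4 = 0x4, P'5 = 0xD, P'6 = 0x7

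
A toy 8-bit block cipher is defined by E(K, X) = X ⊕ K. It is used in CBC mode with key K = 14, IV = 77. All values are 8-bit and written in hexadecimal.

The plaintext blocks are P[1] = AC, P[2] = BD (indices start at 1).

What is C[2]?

C[2] = 66

CBC encryption: C_i = E(K, P_i ⊕ C_{i−1}), with C_{0} = IV.
C[1]: P[1] ⊕ 77 = DB; E(K, DB) = CF.
C[2]: P[2] ⊕ CF = 72; E(K, 72) = 66.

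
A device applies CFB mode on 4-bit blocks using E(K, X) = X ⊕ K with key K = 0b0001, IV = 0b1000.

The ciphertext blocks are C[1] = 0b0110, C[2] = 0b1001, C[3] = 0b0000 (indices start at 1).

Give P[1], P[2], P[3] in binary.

CFB decryption: P_i = C_i ⊕ E(K, C_{i−1}), with C_{0} = IV.
P[1]: E(K, 0b1000) = 0b1001; 0b0110 ⊕ 0b1001 = 0b1111.
P[2]: E(K, 0b0110) = 0b0111; 0b1001 ⊕ 0b0111 = 0b1110.
P[3]: E(K, 0b1001) = 0b1000; 0b0000 ⊕ 0b1000 = 0b1000.

P[1] = 0b1111, P[2] = 0b1110, P[3] = 0b1000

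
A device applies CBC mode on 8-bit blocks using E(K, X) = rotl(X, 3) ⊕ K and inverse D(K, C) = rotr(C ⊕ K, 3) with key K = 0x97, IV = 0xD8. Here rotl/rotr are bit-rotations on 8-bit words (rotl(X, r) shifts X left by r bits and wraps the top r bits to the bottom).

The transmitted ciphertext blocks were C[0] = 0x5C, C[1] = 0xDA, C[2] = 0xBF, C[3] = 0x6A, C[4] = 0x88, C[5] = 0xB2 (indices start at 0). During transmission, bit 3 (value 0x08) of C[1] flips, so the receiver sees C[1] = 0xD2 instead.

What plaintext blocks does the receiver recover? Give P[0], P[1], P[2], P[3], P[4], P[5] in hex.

P[0] = 0xA1, P[1] = 0xF4, P[2] = 0xD7, P[3] = 0x00, P[4] = 0x89, P[5] = 0x2C

CBC decryption: P_i = D(K, C_i) ⊕ C_{i−1}, with C_{−1} = IV.
Only C[1] changed, to 0xD2. In CBC, a change in C_i garbles P_i and flips the same bit in P_{i+1}. Decrypting the received ciphertext:
P[0]: D(K, 0x5C) = 0x79; 0x79 ⊕ 0xD8 = 0xA1.
P[1]: D(K, 0xD2) = 0xA8; 0xA8 ⊕ 0x5C = 0xF4.
P[2]: D(K, 0xBF) = 0x05; 0x05 ⊕ 0xD2 = 0xD7.
P[3]: D(K, 0x6A) = 0xBF; 0xBF ⊕ 0xBF = 0x00.
P[4]: D(K, 0x88) = 0xE3; 0xE3 ⊕ 0x6A = 0x89.
P[5]: D(K, 0xB2) = 0xA4; 0xA4 ⊕ 0x88 = 0x2C.
Blocks that differ from the original plaintext: P[1], P[2].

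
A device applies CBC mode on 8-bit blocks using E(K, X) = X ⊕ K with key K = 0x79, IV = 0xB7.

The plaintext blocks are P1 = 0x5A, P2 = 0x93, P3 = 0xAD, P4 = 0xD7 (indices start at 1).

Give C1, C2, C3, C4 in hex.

CBC encryption: C_i = E(K, P_i ⊕ C_{i−1}), with C_{0} = IV.
C1: P1 ⊕ 0xB7 = 0xED; E(K, 0xED) = 0x94.
C2: P2 ⊕ 0x94 = 0x07; E(K, 0x07) = 0x7E.
C3: P3 ⊕ 0x7E = 0xD3; E(K, 0xD3) = 0xAA.
C4: P4 ⊕ 0xAA = 0x7D; E(K, 0x7D) = 0x04.

C1 = 0x94, C2 = 0x7E, C3 = 0xAA, C4 = 0x04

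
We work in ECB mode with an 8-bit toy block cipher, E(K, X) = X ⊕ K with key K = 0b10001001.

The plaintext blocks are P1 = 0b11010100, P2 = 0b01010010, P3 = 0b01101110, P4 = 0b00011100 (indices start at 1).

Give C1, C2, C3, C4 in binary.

ECB encryption: C_i = E(K, P_i).
C1: E(K, 0b11010100) = 0b01011101.
C2: E(K, 0b01010010) = 0b11011011.
C3: E(K, 0b01101110) = 0b11100111.
C4: E(K, 0b00011100) = 0b10010101.

C1 = 0b01011101, C2 = 0b11011011, C3 = 0b11100111, C4 = 0b10010101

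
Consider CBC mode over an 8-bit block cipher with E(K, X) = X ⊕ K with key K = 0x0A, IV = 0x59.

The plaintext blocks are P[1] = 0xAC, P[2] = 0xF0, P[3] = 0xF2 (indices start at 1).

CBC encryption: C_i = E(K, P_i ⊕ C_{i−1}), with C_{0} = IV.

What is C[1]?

C[1]: P[1] ⊕ 0x59 = 0xF5; E(K, 0xF5) = 0xFF.

C[1] = 0xFF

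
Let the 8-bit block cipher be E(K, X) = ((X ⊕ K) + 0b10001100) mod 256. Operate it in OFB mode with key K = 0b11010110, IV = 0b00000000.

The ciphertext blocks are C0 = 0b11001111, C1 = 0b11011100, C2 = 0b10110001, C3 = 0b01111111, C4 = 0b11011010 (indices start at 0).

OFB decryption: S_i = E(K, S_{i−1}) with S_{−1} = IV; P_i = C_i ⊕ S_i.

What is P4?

P4 = 0b00111000

P0: S = E(K, 0b00000000) = 0b01100010; 0b11001111 ⊕ 0b01100010 = 0b10101101.
P1: S = E(K, 0b01100010) = 0b01000000; 0b11011100 ⊕ 0b01000000 = 0b10011100.
P2: S = E(K, 0b01000000) = 0b00100010; 0b10110001 ⊕ 0b00100010 = 0b10010011.
P3: S = E(K, 0b00100010) = 0b10000000; 0b01111111 ⊕ 0b10000000 = 0b11111111.
P4: S = E(K, 0b10000000) = 0b11100010; 0b11011010 ⊕ 0b11100010 = 0b00111000.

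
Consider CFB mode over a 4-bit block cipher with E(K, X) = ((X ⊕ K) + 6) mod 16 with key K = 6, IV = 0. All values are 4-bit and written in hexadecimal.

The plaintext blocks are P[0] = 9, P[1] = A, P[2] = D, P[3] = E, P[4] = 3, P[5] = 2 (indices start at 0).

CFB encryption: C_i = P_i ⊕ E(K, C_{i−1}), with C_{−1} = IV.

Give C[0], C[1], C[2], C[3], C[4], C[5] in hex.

C[0]: E(K, 0) = C; 9 ⊕ C = 5.
C[1]: E(K, 5) = 9; A ⊕ 9 = 3.
C[2]: E(K, 3) = B; D ⊕ B = 6.
C[3]: E(K, 6) = 6; E ⊕ 6 = 8.
C[4]: E(K, 8) = 4; 3 ⊕ 4 = 7.
C[5]: E(K, 7) = 7; 2 ⊕ 7 = 5.

C[0] = 5, C[1] = 3, C[2] = 6, C[3] = 8, C[4] = 7, C[5] = 5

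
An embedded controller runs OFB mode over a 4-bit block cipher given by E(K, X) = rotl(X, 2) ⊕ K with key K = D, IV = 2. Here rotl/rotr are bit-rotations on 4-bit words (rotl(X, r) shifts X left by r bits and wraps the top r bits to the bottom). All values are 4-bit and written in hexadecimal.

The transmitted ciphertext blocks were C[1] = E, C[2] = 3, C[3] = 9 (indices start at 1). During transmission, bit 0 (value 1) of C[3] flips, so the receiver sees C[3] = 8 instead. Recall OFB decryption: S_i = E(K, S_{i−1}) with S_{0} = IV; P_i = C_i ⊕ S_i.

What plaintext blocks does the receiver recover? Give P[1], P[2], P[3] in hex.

P[1] = B, P[2] = B, P[3] = 7

Only C[3] changed, to 8. In OFB, a change in C_i flips the same bit in P_i only; the keystream is unaffected. Decrypting the received ciphertext:
P[1]: S = E(K, 2) = 5; E ⊕ 5 = B.
P[2]: S = E(K, 5) = 8; 3 ⊕ 8 = B.
P[3]: S = E(K, 8) = F; 8 ⊕ F = 7.
Blocks that differ from the original plaintext: P[3].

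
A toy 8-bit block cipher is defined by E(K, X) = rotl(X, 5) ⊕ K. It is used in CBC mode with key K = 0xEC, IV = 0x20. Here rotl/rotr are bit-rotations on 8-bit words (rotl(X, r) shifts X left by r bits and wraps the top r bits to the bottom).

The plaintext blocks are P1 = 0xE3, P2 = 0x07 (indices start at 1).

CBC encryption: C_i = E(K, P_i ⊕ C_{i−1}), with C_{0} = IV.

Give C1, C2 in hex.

C1: P1 ⊕ 0x20 = 0xC3; E(K, 0xC3) = 0x94.
C2: P2 ⊕ 0x94 = 0x93; E(K, 0x93) = 0x9E.

C1 = 0x94, C2 = 0x9E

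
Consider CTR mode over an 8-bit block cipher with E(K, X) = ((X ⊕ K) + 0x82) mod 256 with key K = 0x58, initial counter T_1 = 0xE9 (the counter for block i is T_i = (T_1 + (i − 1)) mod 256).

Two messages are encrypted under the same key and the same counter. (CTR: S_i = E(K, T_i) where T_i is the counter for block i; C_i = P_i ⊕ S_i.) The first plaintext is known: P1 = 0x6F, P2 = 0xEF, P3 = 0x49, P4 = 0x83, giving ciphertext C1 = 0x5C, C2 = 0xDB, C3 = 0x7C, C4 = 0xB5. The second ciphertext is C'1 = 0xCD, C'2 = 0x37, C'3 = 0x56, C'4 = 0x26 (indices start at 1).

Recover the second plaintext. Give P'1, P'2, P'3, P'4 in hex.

In CTR with a reused counter, both messages share the same keystream S_i, so C_i ⊕ C'_i = P_i ⊕ P'_i and thus P'_i = P_i ⊕ C_i ⊕ C'_i.
P'1: 0x6F ⊕ 0x5C ⊕ 0xCD = 0xFE.
P'2: 0xEF ⊕ 0xDB ⊕ 0x37 = 0x03.
P'3: 0x49 ⊕ 0x7C ⊕ 0x56 = 0x63.
P'4: 0x83 ⊕ 0xB5 ⊕ 0x26 = 0x10.

P'1 = 0xFE, P'2 = 0x03, P'3 = 0x63, P'4 = 0x10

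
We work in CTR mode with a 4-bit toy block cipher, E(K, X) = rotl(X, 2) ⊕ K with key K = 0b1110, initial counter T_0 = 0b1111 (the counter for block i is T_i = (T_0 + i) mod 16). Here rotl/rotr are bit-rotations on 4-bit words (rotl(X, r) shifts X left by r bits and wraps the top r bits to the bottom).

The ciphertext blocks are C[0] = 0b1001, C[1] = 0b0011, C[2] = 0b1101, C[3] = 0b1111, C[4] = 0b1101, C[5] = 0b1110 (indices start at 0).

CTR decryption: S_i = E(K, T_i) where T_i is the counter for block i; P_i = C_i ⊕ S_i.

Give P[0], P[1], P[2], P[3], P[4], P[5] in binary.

P[0] = 0b1000, P[1] = 0b1101, P[2] = 0b0111, P[3] = 0b1001, P[4] = 0b1111, P[5] = 0b0001

P[0]: T = 0b1111, S = E(K, T) = 0b0001; 0b1001 ⊕ 0b0001 = 0b1000.
P[1]: T = 0b0000, S = E(K, T) = 0b1110; 0b0011 ⊕ 0b1110 = 0b1101.
P[2]: T = 0b0001, S = E(K, T) = 0b1010; 0b1101 ⊕ 0b1010 = 0b0111.
P[3]: T = 0b0010, S = E(K, T) = 0b0110; 0b1111 ⊕ 0b0110 = 0b1001.
P[4]: T = 0b0011, S = E(K, T) = 0b0010; 0b1101 ⊕ 0b0010 = 0b1111.
P[5]: T = 0b0100, S = E(K, T) = 0b1111; 0b1110 ⊕ 0b1111 = 0b0001.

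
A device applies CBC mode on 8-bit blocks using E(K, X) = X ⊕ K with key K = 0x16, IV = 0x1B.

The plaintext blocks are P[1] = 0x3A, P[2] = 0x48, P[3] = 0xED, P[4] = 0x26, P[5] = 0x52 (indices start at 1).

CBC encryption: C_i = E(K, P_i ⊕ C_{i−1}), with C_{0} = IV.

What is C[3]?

C[3] = 0x92

C[1]: P[1] ⊕ 0x1B = 0x21; E(K, 0x21) = 0x37.
C[2]: P[2] ⊕ 0x37 = 0x7F; E(K, 0x7F) = 0x69.
C[3]: P[3] ⊕ 0x69 = 0x84; E(K, 0x84) = 0x92.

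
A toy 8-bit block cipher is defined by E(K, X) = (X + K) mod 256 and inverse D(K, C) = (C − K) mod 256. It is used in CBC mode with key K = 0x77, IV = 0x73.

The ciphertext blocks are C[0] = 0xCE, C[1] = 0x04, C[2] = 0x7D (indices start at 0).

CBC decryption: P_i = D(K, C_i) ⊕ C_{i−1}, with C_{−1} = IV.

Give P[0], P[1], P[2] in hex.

P[0] = 0x24, P[1] = 0x43, P[2] = 0x02

P[0]: D(K, 0xCE) = 0x57; 0x57 ⊕ 0x73 = 0x24.
P[1]: D(K, 0x04) = 0x8D; 0x8D ⊕ 0xCE = 0x43.
P[2]: D(K, 0x7D) = 0x06; 0x06 ⊕ 0x04 = 0x02.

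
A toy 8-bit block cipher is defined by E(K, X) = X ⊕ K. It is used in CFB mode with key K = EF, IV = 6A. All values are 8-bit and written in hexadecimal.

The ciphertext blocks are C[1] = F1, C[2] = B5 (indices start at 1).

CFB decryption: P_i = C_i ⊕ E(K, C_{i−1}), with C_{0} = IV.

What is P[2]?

P[2] = AB

P[2]: E(K, F1) = 1E; B5 ⊕ 1E = AB.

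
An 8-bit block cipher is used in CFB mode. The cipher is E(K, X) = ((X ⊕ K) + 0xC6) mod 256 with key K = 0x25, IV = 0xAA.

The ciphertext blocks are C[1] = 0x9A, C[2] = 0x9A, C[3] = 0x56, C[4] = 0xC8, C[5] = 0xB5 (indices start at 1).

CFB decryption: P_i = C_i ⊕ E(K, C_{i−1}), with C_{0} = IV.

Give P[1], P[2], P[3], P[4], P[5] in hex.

P[1] = 0xCF, P[2] = 0x1F, P[3] = 0xD3, P[4] = 0xF1, P[5] = 0x06

P[1]: E(K, 0xAA) = 0x55; 0x9A ⊕ 0x55 = 0xCF.
P[2]: E(K, 0x9A) = 0x85; 0x9A ⊕ 0x85 = 0x1F.
P[3]: E(K, 0x9A) = 0x85; 0x56 ⊕ 0x85 = 0xD3.
P[4]: E(K, 0x56) = 0x39; 0xC8 ⊕ 0x39 = 0xF1.
P[5]: E(K, 0xC8) = 0xB3; 0xB5 ⊕ 0xB3 = 0x06.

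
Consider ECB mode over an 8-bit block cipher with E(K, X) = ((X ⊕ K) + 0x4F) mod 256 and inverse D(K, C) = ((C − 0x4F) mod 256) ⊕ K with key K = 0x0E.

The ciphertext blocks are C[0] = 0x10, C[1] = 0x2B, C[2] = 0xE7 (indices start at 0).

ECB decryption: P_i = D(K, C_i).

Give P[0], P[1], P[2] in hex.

P[0]: D(K, 0x10) = 0xCF.
P[1]: D(K, 0x2B) = 0xD2.
P[2]: D(K, 0xE7) = 0x96.

P[0] = 0xCF, P[1] = 0xD2, P[2] = 0x96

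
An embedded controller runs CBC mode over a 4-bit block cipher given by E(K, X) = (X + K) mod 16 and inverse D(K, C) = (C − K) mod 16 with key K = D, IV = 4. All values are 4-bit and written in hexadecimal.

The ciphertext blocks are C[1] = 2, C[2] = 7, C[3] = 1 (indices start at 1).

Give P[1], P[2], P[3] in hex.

P[1] = 1, P[2] = 8, P[3] = 3

CBC decryption: P_i = D(K, C_i) ⊕ C_{i−1}, with C_{0} = IV.
P[1]: D(K, 2) = 5; 5 ⊕ 4 = 1.
P[2]: D(K, 7) = A; A ⊕ 2 = 8.
P[3]: D(K, 1) = 4; 4 ⊕ 7 = 3.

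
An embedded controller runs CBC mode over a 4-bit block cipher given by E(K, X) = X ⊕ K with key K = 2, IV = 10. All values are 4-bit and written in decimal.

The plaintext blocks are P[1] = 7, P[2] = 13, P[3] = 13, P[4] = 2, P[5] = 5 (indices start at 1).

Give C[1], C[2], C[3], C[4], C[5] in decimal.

CBC encryption: C_i = E(K, P_i ⊕ C_{i−1}), with C_{0} = IV.
C[1]: P[1] ⊕ 10 = 13; E(K, 13) = 15.
C[2]: P[2] ⊕ 15 = 2; E(K, 2) = 0.
C[3]: P[3] ⊕ 0 = 13; E(K, 13) = 15.
C[4]: P[4] ⊕ 15 = 13; E(K, 13) = 15.
C[5]: P[5] ⊕ 15 = 10; E(K, 10) = 8.

C[1] = 15, C[2] = 0, C[3] = 15, C[4] = 15, C[5] = 8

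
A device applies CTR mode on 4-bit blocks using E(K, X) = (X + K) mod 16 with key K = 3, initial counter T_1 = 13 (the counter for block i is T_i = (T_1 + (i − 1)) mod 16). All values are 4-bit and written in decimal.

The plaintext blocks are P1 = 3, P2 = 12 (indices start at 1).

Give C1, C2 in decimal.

C1 = 3, C2 = 13

CTR encryption: S_i = E(K, T_i) where T_i is the counter for block i; C_i = P_i ⊕ S_i.
C1: T = 13, S = E(K, T) = 0; 3 ⊕ 0 = 3.
C2: T = 14, S = E(K, T) = 1; 12 ⊕ 1 = 13.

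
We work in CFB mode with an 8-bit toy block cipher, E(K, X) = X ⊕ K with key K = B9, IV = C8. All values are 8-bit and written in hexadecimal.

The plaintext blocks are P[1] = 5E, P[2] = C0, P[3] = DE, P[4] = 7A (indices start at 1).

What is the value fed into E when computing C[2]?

CFB encryption: C_i = P_i ⊕ E(K, C_{i−1}), with C_{0} = IV.
C[1]: E(K, C8) = 71; 5E ⊕ 71 = 2F.
C[2]: E(K, 2F) = 96; C0 ⊕ 96 = 56.
So the input to E for block [2] is 2F.

2F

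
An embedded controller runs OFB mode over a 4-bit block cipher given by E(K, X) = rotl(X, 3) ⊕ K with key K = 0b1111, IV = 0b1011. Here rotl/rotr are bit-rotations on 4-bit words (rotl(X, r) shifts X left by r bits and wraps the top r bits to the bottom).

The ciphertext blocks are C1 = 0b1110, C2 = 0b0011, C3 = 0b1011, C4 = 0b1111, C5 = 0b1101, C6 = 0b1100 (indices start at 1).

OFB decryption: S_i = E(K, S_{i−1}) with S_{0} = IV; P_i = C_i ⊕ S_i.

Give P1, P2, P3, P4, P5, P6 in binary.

P1: S = E(K, 0b1011) = 0b0010; 0b1110 ⊕ 0b0010 = 0b1100.
P2: S = E(K, 0b0010) = 0b1110; 0b0011 ⊕ 0b1110 = 0b1101.
P3: S = E(K, 0b1110) = 0b1000; 0b1011 ⊕ 0b1000 = 0b0011.
P4: S = E(K, 0b1000) = 0b1011; 0b1111 ⊕ 0b1011 = 0b0100.
P5: S = E(K, 0b1011) = 0b0010; 0b1101 ⊕ 0b0010 = 0b1111.
P6: S = E(K, 0b0010) = 0b1110; 0b1100 ⊕ 0b1110 = 0b0010.

P1 = 0b1100, P2 = 0b1101, P3 = 0b0011, P4 = 0b0100, P5 = 0b1111, P6 = 0b0010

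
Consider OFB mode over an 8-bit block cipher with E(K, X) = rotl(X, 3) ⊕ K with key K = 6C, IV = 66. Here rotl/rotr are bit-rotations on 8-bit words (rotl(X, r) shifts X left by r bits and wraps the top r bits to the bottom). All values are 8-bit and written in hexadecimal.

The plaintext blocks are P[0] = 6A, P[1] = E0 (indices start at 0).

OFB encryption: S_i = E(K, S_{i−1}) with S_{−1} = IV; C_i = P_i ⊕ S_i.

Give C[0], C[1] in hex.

C[0] = 35, C[1] = 76

C[0]: S = E(K, 66) = 5F; 6A ⊕ 5F = 35.
C[1]: S = E(K, 5F) = 96; E0 ⊕ 96 = 76.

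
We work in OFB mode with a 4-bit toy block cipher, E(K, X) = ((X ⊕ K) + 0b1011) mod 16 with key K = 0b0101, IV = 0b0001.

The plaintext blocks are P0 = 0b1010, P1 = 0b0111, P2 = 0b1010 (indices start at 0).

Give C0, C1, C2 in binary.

OFB encryption: S_i = E(K, S_{i−1}) with S_{−1} = IV; C_i = P_i ⊕ S_i.
C0: S = E(K, 0b0001) = 0b1111; 0b1010 ⊕ 0b1111 = 0b0101.
C1: S = E(K, 0b1111) = 0b0101; 0b0111 ⊕ 0b0101 = 0b0010.
C2: S = E(K, 0b0101) = 0b1011; 0b1010 ⊕ 0b1011 = 0b0001.

C0 = 0b0101, C1 = 0b0010, C2 = 0b0001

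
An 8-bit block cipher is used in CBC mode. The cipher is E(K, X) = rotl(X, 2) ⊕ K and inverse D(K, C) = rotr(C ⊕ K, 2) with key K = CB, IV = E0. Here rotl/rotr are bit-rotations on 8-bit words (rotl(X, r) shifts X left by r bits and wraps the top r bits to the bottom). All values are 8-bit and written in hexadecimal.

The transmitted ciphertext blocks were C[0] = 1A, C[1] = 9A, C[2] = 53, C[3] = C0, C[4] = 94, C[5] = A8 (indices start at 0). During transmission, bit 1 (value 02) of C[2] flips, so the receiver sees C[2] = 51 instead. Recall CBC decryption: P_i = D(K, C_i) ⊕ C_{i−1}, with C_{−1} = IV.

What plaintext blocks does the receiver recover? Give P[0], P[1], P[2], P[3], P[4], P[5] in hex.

Only C[2] changed, to 51. In CBC, a change in C_i garbles P_i and flips the same bit in P_{i+1}. Decrypting the received ciphertext:
P[0]: D(K, 1A) = 74; 74 ⊕ E0 = 94.
P[1]: D(K, 9A) = 54; 54 ⊕ 1A = 4E.
P[2]: D(K, 51) = A6; A6 ⊕ 9A = 3C.
P[3]: D(K, C0) = C2; C2 ⊕ 51 = 93.
P[4]: D(K, 94) = D7; D7 ⊕ C0 = 17.
P[5]: D(K, A8) = D8; D8 ⊕ 94 = 4C.
Blocks that differ from the original plaintext: P[2], P[3].

P[0] = 94, P[1] = 4E, P[2] = 3C, P[3] = 93, P[4] = 17, P[5] = 4C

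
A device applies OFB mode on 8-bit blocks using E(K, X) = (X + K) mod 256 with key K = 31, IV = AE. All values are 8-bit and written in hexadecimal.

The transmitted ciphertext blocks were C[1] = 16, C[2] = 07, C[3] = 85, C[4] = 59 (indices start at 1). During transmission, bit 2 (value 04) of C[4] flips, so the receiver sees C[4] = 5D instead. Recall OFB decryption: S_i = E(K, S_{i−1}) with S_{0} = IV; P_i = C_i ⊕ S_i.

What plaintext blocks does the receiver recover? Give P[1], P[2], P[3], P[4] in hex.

P[1] = C9, P[2] = 17, P[3] = C4, P[4] = 2F

Only C[4] changed, to 5D. In OFB, a change in C_i flips the same bit in P_i only; the keystream is unaffected. Decrypting the received ciphertext:
P[1]: S = E(K, AE) = DF; 16 ⊕ DF = C9.
P[2]: S = E(K, DF) = 10; 07 ⊕ 10 = 17.
P[3]: S = E(K, 10) = 41; 85 ⊕ 41 = C4.
P[4]: S = E(K, 41) = 72; 5D ⊕ 72 = 2F.
Blocks that differ from the original plaintext: P[4].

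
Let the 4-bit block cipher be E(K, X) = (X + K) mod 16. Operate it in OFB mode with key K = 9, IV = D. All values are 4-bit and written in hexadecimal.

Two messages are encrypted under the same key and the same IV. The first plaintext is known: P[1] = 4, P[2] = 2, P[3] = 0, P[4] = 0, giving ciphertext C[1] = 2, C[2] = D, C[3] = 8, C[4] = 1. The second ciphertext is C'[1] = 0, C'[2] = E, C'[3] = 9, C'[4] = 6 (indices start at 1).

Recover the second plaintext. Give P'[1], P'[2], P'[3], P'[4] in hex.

In OFB with a reused IV, both messages share the same keystream S_i, so C_i ⊕ C'_i = P_i ⊕ P'_i and thus P'_i = P_i ⊕ C_i ⊕ C'_i.
P'[1]: 4 ⊕ 2 ⊕ 0 = 6.
P'[2]: 2 ⊕ D ⊕ E = 1.
P'[3]: 0 ⊕ 8 ⊕ 9 = 1.
P'[4]: 0 ⊕ 1 ⊕ 6 = 7.

P'[1] = 6, P'[2] = 1, P'[3] = 1, P'[4] = 7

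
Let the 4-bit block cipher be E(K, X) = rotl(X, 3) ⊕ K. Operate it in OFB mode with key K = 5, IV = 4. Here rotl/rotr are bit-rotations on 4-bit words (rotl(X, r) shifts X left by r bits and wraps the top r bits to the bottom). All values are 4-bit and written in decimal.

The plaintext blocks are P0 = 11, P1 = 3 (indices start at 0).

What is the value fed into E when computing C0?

OFB encryption: S_i = E(K, S_{i−1}) with S_{−1} = IV; C_i = P_i ⊕ S_i.
C0: S = E(K, 4) = 7; 11 ⊕ 7 = 12.
So the input to E for block 0 is 4.

4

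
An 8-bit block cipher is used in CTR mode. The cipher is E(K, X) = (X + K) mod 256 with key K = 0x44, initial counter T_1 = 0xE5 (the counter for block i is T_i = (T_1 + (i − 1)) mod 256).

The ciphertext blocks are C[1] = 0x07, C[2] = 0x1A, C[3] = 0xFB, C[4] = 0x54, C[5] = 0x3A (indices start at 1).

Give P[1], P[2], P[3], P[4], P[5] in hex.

P[1] = 0x2E, P[2] = 0x30, P[3] = 0xD0, P[4] = 0x78, P[5] = 0x17

CTR decryption: S_i = E(K, T_i) where T_i is the counter for block i; P_i = C_i ⊕ S_i.
P[1]: T = 0xE5, S = E(K, T) = 0x29; 0x07 ⊕ 0x29 = 0x2E.
P[2]: T = 0xE6, S = E(K, T) = 0x2A; 0x1A ⊕ 0x2A = 0x30.
P[3]: T = 0xE7, S = E(K, T) = 0x2B; 0xFB ⊕ 0x2B = 0xD0.
P[4]: T = 0xE8, S = E(K, T) = 0x2C; 0x54 ⊕ 0x2C = 0x78.
P[5]: T = 0xE9, S = E(K, T) = 0x2D; 0x3A ⊕ 0x2D = 0x17.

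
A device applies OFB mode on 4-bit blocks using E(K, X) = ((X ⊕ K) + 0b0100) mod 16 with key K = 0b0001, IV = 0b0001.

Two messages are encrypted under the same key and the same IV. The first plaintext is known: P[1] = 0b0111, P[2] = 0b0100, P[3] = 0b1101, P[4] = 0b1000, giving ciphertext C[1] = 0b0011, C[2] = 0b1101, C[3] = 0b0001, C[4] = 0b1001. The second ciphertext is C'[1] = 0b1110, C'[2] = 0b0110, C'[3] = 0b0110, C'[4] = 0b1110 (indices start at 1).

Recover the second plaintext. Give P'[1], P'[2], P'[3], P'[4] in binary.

In OFB with a reused IV, both messages share the same keystream S_i, so C_i ⊕ C'_i = P_i ⊕ P'_i and thus P'_i = P_i ⊕ C_i ⊕ C'_i.
P'[1]: 0b0111 ⊕ 0b0011 ⊕ 0b1110 = 0b1010.
P'[2]: 0b0100 ⊕ 0b1101 ⊕ 0b0110 = 0b1111.
P'[3]: 0b1101 ⊕ 0b0001 ⊕ 0b0110 = 0b1010.
P'[4]: 0b1000 ⊕ 0b1001 ⊕ 0b1110 = 0b1111.

P'[1] = 0b1010, P'[2] = 0b1111, P'[3] = 0b1010, P'[4] = 0b1111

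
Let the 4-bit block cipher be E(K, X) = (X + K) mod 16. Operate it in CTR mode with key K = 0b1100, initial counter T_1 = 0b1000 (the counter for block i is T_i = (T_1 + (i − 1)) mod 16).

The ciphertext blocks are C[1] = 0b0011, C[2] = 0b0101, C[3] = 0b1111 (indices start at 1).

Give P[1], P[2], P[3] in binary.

CTR decryption: S_i = E(K, T_i) where T_i is the counter for block i; P_i = C_i ⊕ S_i.
P[1]: T = 0b1000, S = E(K, T) = 0b0100; 0b0011 ⊕ 0b0100 = 0b0111.
P[2]: T = 0b1001, S = E(K, T) = 0b0101; 0b0101 ⊕ 0b0101 = 0b0000.
P[3]: T = 0b1010, S = E(K, T) = 0b0110; 0b1111 ⊕ 0b0110 = 0b1001.

P[1] = 0b0111, P[2] = 0b0000, P[3] = 0b1001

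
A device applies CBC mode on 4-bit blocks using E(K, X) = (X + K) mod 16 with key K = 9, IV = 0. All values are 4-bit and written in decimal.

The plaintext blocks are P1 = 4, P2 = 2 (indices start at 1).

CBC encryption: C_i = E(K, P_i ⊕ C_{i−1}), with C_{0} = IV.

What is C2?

C1: P1 ⊕ 0 = 4; E(K, 4) = 13.
C2: P2 ⊕ 13 = 15; E(K, 15) = 8.

C2 = 8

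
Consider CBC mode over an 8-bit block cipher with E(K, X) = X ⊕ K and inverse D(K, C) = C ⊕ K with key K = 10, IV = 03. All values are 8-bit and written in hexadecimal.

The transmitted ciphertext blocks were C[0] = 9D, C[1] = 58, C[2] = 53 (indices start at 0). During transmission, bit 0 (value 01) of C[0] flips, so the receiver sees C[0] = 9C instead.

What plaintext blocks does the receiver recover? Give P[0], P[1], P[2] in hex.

P[0] = 8F, P[1] = D4, P[2] = 1B

CBC decryption: P_i = D(K, C_i) ⊕ C_{i−1}, with C_{−1} = IV.
Only C[0] changed, to 9C. In CBC, a change in C_i garbles P_i and flips the same bit in P_{i+1}. Decrypting the received ciphertext:
P[0]: D(K, 9C) = 8C; 8C ⊕ 03 = 8F.
P[1]: D(K, 58) = 48; 48 ⊕ 9C = D4.
P[2]: D(K, 53) = 43; 43 ⊕ 58 = 1B.
Blocks that differ from the original plaintext: P[0], P[1].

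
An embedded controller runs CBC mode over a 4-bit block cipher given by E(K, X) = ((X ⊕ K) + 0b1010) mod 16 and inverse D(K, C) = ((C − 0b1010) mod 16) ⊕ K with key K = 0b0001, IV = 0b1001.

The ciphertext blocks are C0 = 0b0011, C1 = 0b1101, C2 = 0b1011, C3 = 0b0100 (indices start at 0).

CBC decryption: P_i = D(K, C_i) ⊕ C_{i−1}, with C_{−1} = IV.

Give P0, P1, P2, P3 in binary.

P0 = 0b0001, P1 = 0b0001, P2 = 0b1101, P3 = 0b0000

P0: D(K, 0b0011) = 0b1000; 0b1000 ⊕ 0b1001 = 0b0001.
P1: D(K, 0b1101) = 0b0010; 0b0010 ⊕ 0b0011 = 0b0001.
P2: D(K, 0b1011) = 0b0000; 0b0000 ⊕ 0b1101 = 0b1101.
P3: D(K, 0b0100) = 0b1011; 0b1011 ⊕ 0b1011 = 0b0000.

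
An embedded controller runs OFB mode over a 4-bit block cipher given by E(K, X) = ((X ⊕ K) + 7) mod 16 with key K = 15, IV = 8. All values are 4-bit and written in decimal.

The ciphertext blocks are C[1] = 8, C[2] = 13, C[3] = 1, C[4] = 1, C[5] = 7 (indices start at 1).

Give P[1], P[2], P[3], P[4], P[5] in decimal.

P[1] = 6, P[2] = 5, P[3] = 15, P[4] = 9, P[5] = 9

OFB decryption: S_i = E(K, S_{i−1}) with S_{0} = IV; P_i = C_i ⊕ S_i.
P[1]: S = E(K, 8) = 14; 8 ⊕ 14 = 6.
P[2]: S = E(K, 14) = 8; 13 ⊕ 8 = 5.
P[3]: S = E(K, 8) = 14; 1 ⊕ 14 = 15.
P[4]: S = E(K, 14) = 8; 1 ⊕ 8 = 9.
P[5]: S = E(K, 8) = 14; 7 ⊕ 14 = 9.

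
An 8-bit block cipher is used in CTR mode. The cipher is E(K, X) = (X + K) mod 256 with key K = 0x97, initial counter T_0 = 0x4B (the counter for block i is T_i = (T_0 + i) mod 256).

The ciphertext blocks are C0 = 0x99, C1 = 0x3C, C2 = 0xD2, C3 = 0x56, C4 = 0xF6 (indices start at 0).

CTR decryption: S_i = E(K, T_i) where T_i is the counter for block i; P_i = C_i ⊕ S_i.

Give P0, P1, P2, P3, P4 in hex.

P0 = 0x7B, P1 = 0xDF, P2 = 0x36, P3 = 0xB3, P4 = 0x10

P0: T = 0x4B, S = E(K, T) = 0xE2; 0x99 ⊕ 0xE2 = 0x7B.
P1: T = 0x4C, S = E(K, T) = 0xE3; 0x3C ⊕ 0xE3 = 0xDF.
P2: T = 0x4D, S = E(K, T) = 0xE4; 0xD2 ⊕ 0xE4 = 0x36.
P3: T = 0x4E, S = E(K, T) = 0xE5; 0x56 ⊕ 0xE5 = 0xB3.
P4: T = 0x4F, S = E(K, T) = 0xE6; 0xF6 ⊕ 0xE6 = 0x10.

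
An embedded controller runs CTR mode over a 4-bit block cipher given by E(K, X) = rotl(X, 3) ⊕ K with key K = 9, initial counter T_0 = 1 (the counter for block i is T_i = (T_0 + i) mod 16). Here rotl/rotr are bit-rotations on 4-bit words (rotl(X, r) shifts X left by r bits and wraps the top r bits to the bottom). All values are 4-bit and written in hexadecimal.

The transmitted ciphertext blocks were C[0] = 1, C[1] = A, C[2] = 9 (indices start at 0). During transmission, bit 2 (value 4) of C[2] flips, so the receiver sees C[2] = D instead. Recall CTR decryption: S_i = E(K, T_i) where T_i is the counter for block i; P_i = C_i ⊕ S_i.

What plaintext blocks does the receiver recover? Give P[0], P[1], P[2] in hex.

Only C[2] changed, to D. In CTR, a change in C_i flips the same bit in P_i only; the keystream is unaffected. Decrypting the received ciphertext:
P[0]: T = 1, S = E(K, T) = 1; 1 ⊕ 1 = 0.
P[1]: T = 2, S = E(K, T) = 8; A ⊕ 8 = 2.
P[2]: T = 3, S = E(K, T) = 0; D ⊕ 0 = D.
Blocks that differ from the original plaintext: P[2].

P[0] = 0, P[1] = 2, P[2] = D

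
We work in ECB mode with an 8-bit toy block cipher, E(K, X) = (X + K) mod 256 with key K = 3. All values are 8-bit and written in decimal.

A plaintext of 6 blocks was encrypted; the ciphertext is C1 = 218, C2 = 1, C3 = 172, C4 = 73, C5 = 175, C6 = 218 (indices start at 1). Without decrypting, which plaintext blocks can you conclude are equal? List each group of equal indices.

P1 = P6

ECB encrypts each block independently with the same key, so equal ciphertext blocks imply equal plaintext blocks.
C1 = C6 = 218, so P1 = P6.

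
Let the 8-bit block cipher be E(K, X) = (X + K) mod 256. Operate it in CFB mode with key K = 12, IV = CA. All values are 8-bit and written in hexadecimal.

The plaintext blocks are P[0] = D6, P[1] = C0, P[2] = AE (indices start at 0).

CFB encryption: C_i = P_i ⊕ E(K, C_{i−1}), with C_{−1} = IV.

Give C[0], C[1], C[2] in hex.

C[0]: E(K, CA) = DC; D6 ⊕ DC = 0A.
C[1]: E(K, 0A) = 1C; C0 ⊕ 1C = DC.
C[2]: E(K, DC) = EE; AE ⊕ EE = 40.

C[0] = 0A, C[1] = DC, C[2] = 40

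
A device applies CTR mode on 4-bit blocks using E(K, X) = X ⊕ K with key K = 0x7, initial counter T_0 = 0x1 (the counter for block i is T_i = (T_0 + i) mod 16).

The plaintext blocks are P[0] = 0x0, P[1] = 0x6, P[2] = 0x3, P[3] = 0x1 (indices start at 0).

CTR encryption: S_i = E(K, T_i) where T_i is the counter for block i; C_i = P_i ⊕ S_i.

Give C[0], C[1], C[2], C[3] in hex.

C[0] = 0x6, C[1] = 0x3, C[2] = 0x7, C[3] = 0x2

C[0]: T = 0x1, S = E(K, T) = 0x6; 0x0 ⊕ 0x6 = 0x6.
C[1]: T = 0x2, S = E(K, T) = 0x5; 0x6 ⊕ 0x5 = 0x3.
C[2]: T = 0x3, S = E(K, T) = 0x4; 0x3 ⊕ 0x4 = 0x7.
C[3]: T = 0x4, S = E(K, T) = 0x3; 0x1 ⊕ 0x3 = 0x2.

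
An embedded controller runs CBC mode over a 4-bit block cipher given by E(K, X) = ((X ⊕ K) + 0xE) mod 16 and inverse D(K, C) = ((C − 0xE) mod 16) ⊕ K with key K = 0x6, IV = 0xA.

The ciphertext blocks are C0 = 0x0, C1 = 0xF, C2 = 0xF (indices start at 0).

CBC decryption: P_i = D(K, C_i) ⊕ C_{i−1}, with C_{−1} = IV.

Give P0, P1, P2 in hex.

P0: D(K, 0x0) = 0x4; 0x4 ⊕ 0xA = 0xE.
P1: D(K, 0xF) = 0x7; 0x7 ⊕ 0x0 = 0x7.
P2: D(K, 0xF) = 0x7; 0x7 ⊕ 0xF = 0x8.

P0 = 0xE, P1 = 0x7, P2 = 0x8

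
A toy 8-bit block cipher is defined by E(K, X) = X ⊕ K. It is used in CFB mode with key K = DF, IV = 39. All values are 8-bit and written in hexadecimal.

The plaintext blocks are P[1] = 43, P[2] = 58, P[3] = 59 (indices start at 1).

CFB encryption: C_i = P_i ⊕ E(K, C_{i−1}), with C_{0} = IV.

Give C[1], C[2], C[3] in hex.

C[1]: E(K, 39) = E6; 43 ⊕ E6 = A5.
C[2]: E(K, A5) = 7A; 58 ⊕ 7A = 22.
C[3]: E(K, 22) = FD; 59 ⊕ FD = A4.

C[1] = A5, C[2] = 22, C[3] = A4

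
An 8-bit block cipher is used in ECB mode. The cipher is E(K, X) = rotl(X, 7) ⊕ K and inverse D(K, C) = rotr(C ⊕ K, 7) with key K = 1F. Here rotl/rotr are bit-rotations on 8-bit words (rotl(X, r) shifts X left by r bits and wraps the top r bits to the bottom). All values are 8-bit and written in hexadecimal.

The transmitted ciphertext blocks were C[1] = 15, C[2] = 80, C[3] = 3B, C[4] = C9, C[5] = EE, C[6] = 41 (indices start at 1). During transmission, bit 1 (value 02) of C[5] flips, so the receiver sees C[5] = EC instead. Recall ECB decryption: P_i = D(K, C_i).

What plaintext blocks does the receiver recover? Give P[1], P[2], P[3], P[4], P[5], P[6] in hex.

P[1] = 14, P[2] = 3F, P[3] = 48, P[4] = AD, P[5] = E7, P[6] = BC

Only C[5] changed, to EC. In ECB, a change in C_i affects only P_i. Decrypting the received ciphertext:
P[1]: D(K, 15) = 14.
P[2]: D(K, 80) = 3F.
P[3]: D(K, 3B) = 48.
P[4]: D(K, C9) = AD.
P[5]: D(K, EC) = E7.
P[6]: D(K, 41) = BC.
Blocks that differ from the original plaintext: P[5].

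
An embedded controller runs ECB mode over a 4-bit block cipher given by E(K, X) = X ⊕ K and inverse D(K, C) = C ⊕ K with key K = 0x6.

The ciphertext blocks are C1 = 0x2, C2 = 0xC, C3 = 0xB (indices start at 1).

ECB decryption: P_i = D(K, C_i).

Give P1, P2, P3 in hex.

P1 = 0x4, P2 = 0xA, P3 = 0xD

P1: D(K, 0x2) = 0x4.
P2: D(K, 0xC) = 0xA.
P3: D(K, 0xB) = 0xD.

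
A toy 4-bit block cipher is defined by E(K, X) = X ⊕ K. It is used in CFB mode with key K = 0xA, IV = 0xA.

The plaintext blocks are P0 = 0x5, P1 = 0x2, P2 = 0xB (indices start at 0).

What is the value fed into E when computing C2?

0xD

CFB encryption: C_i = P_i ⊕ E(K, C_{i−1}), with C_{−1} = IV.
C0: E(K, 0xA) = 0x0; 0x5 ⊕ 0x0 = 0x5.
C1: E(K, 0x5) = 0xF; 0x2 ⊕ 0xF = 0xD.
C2: E(K, 0xD) = 0x7; 0xB ⊕ 0x7 = 0xC.
So the input to E for block 2 is 0xD.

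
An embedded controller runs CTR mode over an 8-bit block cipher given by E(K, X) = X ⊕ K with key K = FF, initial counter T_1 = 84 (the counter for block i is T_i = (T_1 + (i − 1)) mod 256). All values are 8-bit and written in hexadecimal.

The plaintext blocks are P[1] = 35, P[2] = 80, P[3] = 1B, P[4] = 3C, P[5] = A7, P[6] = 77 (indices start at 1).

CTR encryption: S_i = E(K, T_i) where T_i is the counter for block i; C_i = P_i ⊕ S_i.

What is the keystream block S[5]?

77

C[1]: T = 84, S = E(K, T) = 7B; 35 ⊕ 7B = 4E.
C[2]: T = 85, S = E(K, T) = 7A; 80 ⊕ 7A = FA.
C[3]: T = 86, S = E(K, T) = 79; 1B ⊕ 79 = 62.
C[4]: T = 87, S = E(K, T) = 78; 3C ⊕ 78 = 44.
C[5]: T = 88, S = E(K, T) = 77; A7 ⊕ 77 = D0.
So S[5] = 77.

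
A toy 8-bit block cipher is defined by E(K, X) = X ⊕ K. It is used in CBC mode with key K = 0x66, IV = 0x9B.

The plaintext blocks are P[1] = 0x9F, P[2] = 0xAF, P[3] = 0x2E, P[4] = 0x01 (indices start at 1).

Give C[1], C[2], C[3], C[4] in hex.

C[1] = 0x62, C[2] = 0xAB, C[3] = 0xE3, C[4] = 0x84

CBC encryption: C_i = E(K, P_i ⊕ C_{i−1}), with C_{0} = IV.
C[1]: P[1] ⊕ 0x9B = 0x04; E(K, 0x04) = 0x62.
C[2]: P[2] ⊕ 0x62 = 0xCD; E(K, 0xCD) = 0xAB.
C[3]: P[3] ⊕ 0xAB = 0x85; E(K, 0x85) = 0xE3.
C[4]: P[4] ⊕ 0xE3 = 0xE2; E(K, 0xE2) = 0x84.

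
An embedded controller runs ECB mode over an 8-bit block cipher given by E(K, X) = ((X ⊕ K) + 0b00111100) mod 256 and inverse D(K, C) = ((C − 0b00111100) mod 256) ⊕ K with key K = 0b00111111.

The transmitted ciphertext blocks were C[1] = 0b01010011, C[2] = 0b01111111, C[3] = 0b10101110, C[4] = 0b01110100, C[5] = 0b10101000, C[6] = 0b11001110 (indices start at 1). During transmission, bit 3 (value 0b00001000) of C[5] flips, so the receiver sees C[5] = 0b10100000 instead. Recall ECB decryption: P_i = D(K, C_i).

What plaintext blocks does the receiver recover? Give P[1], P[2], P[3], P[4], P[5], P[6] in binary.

P[1] = 0b00101000, P[2] = 0b01111100, P[3] = 0b01001101, P[4] = 0b00000111, P[5] = 0b01011011, P[6] = 0b10101101

Only C[5] changed, to 0b10100000. In ECB, a change in C_i affects only P_i. Decrypting the received ciphertext:
P[1]: D(K, 0b01010011) = 0b00101000.
P[2]: D(K, 0b01111111) = 0b01111100.
P[3]: D(K, 0b10101110) = 0b01001101.
P[4]: D(K, 0b01110100) = 0b00000111.
P[5]: D(K, 0b10100000) = 0b01011011.
P[6]: D(K, 0b11001110) = 0b10101101.
Blocks that differ from the original plaintext: P[5].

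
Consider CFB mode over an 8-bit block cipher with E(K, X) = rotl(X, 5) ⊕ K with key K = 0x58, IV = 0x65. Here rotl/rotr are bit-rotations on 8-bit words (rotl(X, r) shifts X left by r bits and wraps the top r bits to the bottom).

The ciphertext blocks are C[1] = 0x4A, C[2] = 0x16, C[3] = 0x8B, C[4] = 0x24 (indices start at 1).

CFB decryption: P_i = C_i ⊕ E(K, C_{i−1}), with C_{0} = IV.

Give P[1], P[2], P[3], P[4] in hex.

P[1]: E(K, 0x65) = 0xF4; 0x4A ⊕ 0xF4 = 0xBE.
P[2]: E(K, 0x4A) = 0x11; 0x16 ⊕ 0x11 = 0x07.
P[3]: E(K, 0x16) = 0x9A; 0x8B ⊕ 0x9A = 0x11.
P[4]: E(K, 0x8B) = 0x29; 0x24 ⊕ 0x29 = 0x0D.

P[1] = 0xBE, P[2] = 0x07, P[3] = 0x11, P[4] = 0x0D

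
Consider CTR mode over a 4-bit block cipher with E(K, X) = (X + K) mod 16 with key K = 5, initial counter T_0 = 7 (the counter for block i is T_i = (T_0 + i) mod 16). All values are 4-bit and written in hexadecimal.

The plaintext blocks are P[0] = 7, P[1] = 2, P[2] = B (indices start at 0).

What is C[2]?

CTR encryption: S_i = E(K, T_i) where T_i is the counter for block i; C_i = P_i ⊕ S_i.
C[0]: T = 7, S = E(K, T) = C; 7 ⊕ C = B.
C[1]: T = 8, S = E(K, T) = D; 2 ⊕ D = F.
C[2]: T = 9, S = E(K, T) = E; B ⊕ E = 5.

C[2] = 5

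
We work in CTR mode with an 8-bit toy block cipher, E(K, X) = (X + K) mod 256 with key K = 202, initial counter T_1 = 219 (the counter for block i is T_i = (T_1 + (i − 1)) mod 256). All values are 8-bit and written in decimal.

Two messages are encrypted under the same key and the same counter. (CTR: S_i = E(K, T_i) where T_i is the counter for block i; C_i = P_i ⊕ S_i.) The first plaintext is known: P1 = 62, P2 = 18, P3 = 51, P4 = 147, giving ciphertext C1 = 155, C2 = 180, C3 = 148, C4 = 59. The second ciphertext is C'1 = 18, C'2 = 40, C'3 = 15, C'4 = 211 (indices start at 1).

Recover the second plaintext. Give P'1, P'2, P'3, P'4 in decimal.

In CTR with a reused counter, both messages share the same keystream S_i, so C_i ⊕ C'_i = P_i ⊕ P'_i and thus P'_i = P_i ⊕ C_i ⊕ C'_i.
P'1: 62 ⊕ 155 ⊕ 18 = 183.
P'2: 18 ⊕ 180 ⊕ 40 = 142.
P'3: 51 ⊕ 148 ⊕ 15 = 168.
P'4: 147 ⊕ 59 ⊕ 211 = 123.

P'1 = 183, P'2 = 142, P'3 = 168, P'4 = 123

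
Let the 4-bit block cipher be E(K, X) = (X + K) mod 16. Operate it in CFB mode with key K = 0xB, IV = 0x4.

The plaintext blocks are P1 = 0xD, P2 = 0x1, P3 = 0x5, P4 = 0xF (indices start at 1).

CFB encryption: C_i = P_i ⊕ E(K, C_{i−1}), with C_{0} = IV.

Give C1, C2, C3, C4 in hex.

C1: E(K, 0x4) = 0xF; 0xD ⊕ 0xF = 0x2.
C2: E(K, 0x2) = 0xD; 0x1 ⊕ 0xD = 0xC.
C3: E(K, 0xC) = 0x7; 0x5 ⊕ 0x7 = 0x2.
C4: E(K, 0x2) = 0xD; 0xF ⊕ 0xD = 0x2.

C1 = 0x2, C2 = 0xC, C3 = 0x2, C4 = 0x2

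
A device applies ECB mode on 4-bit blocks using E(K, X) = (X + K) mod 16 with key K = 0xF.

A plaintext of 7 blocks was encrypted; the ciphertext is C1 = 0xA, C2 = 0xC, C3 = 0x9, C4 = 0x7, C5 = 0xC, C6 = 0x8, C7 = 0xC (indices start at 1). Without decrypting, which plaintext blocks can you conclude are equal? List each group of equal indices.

ECB encrypts each block independently with the same key, so equal ciphertext blocks imply equal plaintext blocks.
C2 = C5 = C7 = 0xC, so P2 = P5 = P7.

P2 = P5 = P7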